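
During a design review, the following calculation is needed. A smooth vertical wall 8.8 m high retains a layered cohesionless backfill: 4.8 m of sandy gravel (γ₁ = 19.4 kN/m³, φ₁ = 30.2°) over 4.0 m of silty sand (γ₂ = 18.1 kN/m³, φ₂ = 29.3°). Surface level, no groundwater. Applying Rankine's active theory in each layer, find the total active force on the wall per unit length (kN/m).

K_a1 = tan²(45°−30.2°/2) = 0.3307; K_a2 = tan²(45°−29.3°/2) = 0.3428.
Layer 1: σ at base = K_a1 γ₁ h₁ = 30.79 kPa; P₁ = ½×30.79×4.8 = 73.90.
Layer 2: σ_v at top = γ₁h₁ = 93.12; σ_h top = K_a2×93.12 = 31.93; σ_h base = K_a2×(93.12+18.1×4.0) = 56.75.
P₂ = ½(31.93+56.75)×4.0 = 177.3. Total P_a = 73.90+177.3 = 251.2 kN/m.

251 kN/m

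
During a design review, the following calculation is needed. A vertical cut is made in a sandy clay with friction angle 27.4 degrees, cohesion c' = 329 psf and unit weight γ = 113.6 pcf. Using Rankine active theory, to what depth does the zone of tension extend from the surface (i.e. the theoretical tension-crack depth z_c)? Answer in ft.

9.53 ft

K_a = tan²(45° − 27.4°/2) = 0.3697; √K_a = 0.6080.
The active pressure is zero where K_a γ z = 2c√K_a, so z_c = 2c/(γ√K_a) = 2×329/(113.6×0.6080) = 9.527 ft.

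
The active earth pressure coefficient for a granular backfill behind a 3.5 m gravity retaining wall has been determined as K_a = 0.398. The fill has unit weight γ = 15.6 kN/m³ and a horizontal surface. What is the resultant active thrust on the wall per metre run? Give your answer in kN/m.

P = ½ K_a γ H² = 0.5 × 0.398 × 15.6 × 3.5² = 38.03 kN/m.

38.0 kN/m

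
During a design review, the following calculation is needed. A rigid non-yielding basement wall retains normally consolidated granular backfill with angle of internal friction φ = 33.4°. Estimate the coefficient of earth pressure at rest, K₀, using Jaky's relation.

K₀ = 1 − sin φ' = 1 − sin 33.4° = 0.4495.

0.450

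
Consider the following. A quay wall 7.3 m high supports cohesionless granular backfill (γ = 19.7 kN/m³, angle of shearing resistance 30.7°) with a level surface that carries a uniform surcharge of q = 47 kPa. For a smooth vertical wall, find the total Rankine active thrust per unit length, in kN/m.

K_a = tan²(45° − φ/2) = 0.3240.
Soil triangle: ½ K_a γ H² = 0.5×0.3240×19.7×7.3² = 170.1 kN/m.
Surcharge rectangle: K_a q H = 0.3240×47×7.3 = 111.2 kN/m.
Total = 170.1 + 111.2 = 281.3 kN/m.

281 kN/m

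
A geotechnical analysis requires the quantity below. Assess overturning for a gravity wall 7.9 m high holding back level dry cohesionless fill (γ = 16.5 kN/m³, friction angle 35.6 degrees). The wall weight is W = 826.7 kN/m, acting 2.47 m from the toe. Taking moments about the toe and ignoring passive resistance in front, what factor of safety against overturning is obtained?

5.70

K_a = tan²(45° − 35.6°/2) = 0.2641.
P_a = ½K_aγH² = 0.5×0.2641×16.5×7.9² = 136.0 kN/m, acting at H/3 = 2.633 m above the base.
Overturning moment M_o = P_a × H/3 = 136.0 × 2.633 = 358.1.
Resisting moment M_r = W × 2.47 = 826.7 × 2.47 = 2042.
FS_overturning = M_r/M_o = 2042/358.1 = 5.702.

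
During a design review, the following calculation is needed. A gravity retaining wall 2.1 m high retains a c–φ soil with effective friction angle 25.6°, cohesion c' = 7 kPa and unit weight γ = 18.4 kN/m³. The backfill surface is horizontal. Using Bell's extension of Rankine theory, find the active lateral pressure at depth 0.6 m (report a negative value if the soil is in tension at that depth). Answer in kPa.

-4.44 kPa

K_a = (1 − sin φ)/(1 + sin φ) = 0.3966.
σ_a = K_a γ z − 2c√K_a = 0.3966×18.4×0.6 − 2×7×0.6297 = -4.438 kPa.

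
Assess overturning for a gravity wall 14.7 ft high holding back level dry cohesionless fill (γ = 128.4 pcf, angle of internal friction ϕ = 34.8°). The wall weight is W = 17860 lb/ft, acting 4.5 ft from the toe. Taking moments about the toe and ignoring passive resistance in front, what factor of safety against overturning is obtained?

K_a = tan²(45° − 34.8°/2) = 0.2733.
P_a = ½K_aγH² = 0.5×0.2733×128.4×14.7² = 3792 lb/ft, acting at H/3 = 4.900 ft above the base.
Overturning moment M_o = P_a × H/3 = 3792 × 4.900 = 18580.
Resisting moment M_r = W × 4.5 = 17860 × 4.5 = 80370.
FS_overturning = M_r/M_o = 80370/18580 = 4.326.

4.33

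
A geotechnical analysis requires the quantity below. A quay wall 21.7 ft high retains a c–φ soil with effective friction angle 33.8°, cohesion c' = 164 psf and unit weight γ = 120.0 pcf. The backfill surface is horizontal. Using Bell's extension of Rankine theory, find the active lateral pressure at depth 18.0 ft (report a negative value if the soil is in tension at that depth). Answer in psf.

441 psf

K_a = (1 − sin φ)/(1 + sin φ) = 0.2851.
σ_a = K_a γ z − 2c√K_a = 0.2851×120.0×18.0 − 2×164×0.5340 = 440.7 psf.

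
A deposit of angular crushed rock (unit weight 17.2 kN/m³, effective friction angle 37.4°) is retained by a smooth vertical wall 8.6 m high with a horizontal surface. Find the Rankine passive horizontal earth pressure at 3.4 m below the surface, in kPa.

K_p = (1 + sin φ)/(1 − sin φ) = 4.094.
σ_h = K_p γ z = 4.094 × 17.2 × 3.4 = 239.4 kPa.

239 kPa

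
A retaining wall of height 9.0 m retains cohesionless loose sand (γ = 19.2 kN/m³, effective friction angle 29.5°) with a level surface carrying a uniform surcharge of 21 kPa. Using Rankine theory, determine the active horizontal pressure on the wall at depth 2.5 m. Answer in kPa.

K_a = (1 − sin φ)/(1 + sin φ) = 0.3401.
σ_v = γz + q = 19.2 × 2.5 + 21 = 69.00 kPa.
σ_h = K_a σ_v = 0.3401 × 69.00 = 23.47 kPa.

23.5 kPa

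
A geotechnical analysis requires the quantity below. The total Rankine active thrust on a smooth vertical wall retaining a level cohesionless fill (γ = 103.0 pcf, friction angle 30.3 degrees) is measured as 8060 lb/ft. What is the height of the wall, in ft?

21.8 ft

K_a = 0.3293. P_a = ½ K_a γ H² ⇒ H = √(2P_a/(K_a γ)).
H = √(2×8060/(0.3293×103.0)) = 21.80 ft.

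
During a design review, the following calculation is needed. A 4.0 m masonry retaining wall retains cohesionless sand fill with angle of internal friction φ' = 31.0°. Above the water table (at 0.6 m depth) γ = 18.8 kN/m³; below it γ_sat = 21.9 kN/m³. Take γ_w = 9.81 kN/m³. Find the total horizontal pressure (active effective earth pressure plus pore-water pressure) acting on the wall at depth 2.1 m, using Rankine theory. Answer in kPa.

24.1 kPa

K_a = (1 − sin φ)/(1 + sin φ) = 0.3201.
γ' = 21.9 − 9.81 = 12.09 kN/m³.
Effective vertical stress at 2.1 m: σ'_v = 18.8×0.6 + 12.09×1.50 = 29.41 kPa.
σ'_h = K_a σ'_v = 0.3201 × 29.41 = 9.416 kPa; u = γ_w × 1.50 = 14.71 kPa.
Total σ_h = 9.416 + 14.71 = 24.13 kPa.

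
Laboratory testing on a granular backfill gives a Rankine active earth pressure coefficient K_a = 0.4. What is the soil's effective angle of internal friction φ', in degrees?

25.4°

K_a = tan²(45° − φ/2) ⇒ 45° − φ/2 = arctan(√0.4) = 32.31°.
φ = 2(45° − 32.31°) = 25.38°.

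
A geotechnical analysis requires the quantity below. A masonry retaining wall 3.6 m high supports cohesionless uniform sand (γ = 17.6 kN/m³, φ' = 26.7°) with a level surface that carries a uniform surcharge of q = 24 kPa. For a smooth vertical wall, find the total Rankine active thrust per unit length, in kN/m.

K_a = tan²(45° − φ/2) = 0.3800.
Soil triangle: ½ K_a γ H² = 0.5×0.3800×17.6×3.6² = 43.33 kN/m.
Surcharge rectangle: K_a q H = 0.3800×24×3.6 = 32.83 kN/m.
Total = 43.33 + 32.83 = 76.16 kN/m.

76.2 kN/m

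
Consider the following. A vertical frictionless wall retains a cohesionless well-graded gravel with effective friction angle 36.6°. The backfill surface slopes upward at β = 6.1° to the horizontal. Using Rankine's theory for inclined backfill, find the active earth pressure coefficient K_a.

0.256

K_a = cos β · (cos β − √(cos²β − cos²φ)) / (cos β + √(cos²β − cos²φ)).
cos β = 0.9943, cos φ = 0.8028, √(cos²β − cos²φ) = 0.5867.
K_a = 0.9943 × (0.9943 − 0.5867)/(0.9943 + 0.5867) = 0.2564.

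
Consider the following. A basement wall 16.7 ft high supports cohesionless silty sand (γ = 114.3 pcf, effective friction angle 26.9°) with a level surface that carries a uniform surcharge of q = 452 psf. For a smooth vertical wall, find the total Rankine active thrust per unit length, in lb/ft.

K_a = tan²(45° − φ/2) = 0.3770.
Soil triangle: ½ K_a γ H² = 0.5×0.3770×114.3×16.7² = 6009 lb/ft.
Surcharge rectangle: K_a q H = 0.3770×452×16.7 = 2846 lb/ft.
Total = 6009 + 2846 = 8855 lb/ft.

8850 lb/ft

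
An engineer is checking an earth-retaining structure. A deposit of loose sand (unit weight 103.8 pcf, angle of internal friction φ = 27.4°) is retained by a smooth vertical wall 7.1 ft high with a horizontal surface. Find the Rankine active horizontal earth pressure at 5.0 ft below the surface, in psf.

K_a = (1 − sin φ)/(1 + sin φ) = 0.3697.
σ_h = K_a γ z = 0.3697 × 103.8 × 5.0 = 191.9 psf.

192 psf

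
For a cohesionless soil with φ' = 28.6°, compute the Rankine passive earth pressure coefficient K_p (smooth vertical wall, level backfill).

2.84

K_p = (1 + sin φ)/(1 − sin φ) = tan²(45° + 28.6°/2) = 2.837.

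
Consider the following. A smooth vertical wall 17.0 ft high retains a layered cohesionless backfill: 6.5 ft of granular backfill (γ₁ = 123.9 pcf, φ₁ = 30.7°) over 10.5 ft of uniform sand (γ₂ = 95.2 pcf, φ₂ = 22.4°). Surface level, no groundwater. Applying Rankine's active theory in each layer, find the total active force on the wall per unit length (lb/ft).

6990 lb/ft

K_a1 = tan²(45°−30.7°/2) = 0.3240; K_a2 = tan²(45°−22.4°/2) = 0.4482.
Layer 1: σ at base = K_a1 γ₁ h₁ = 261.0 psf; P₁ = ½×261.0×6.5 = 848.1.
Layer 2: σ_v at top = γ₁h₁ = 805.4; σ_h top = K_a2×805.4 = 360.9; σ_h base = K_a2×(805.4+95.2×10.5) = 808.9.
P₂ = ½(360.9+808.9)×10.5 = 6142. Total P_a = 848.1+6142 = 6990 lb/ft.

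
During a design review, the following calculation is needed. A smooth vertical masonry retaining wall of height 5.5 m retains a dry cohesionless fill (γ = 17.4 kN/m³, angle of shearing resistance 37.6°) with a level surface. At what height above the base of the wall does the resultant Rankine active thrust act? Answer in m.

1.83 m

K_a = 0.2421.
The pressure distribution is triangular, so the resultant acts at H/3 above the base = 5.5/3 = 1.833 m.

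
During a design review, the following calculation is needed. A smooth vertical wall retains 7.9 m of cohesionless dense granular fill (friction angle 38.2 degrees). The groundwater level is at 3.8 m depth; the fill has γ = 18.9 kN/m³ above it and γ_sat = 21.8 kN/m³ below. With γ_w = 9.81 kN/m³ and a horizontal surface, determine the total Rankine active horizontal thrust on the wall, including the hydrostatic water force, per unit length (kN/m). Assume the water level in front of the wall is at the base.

208 kN/m

K_a = tan²(45° − φ/2) = 0.2358.
γ' = 21.8 − 9.81 = 11.99 kN/m³. Depth below WT = 4.1 m.
σ'_h at WT = K_a γ d_w = 16.93 kPa; at base = 16.93 + K_a γ' × 4.1 = 28.52 kPa.
P₁ (0–3.8 m) = ½×16.93×3.8 = 32.17. P₂ (3.8–7.9 m) = ½(16.93+28.52)×4.1 = 93.19.
P_w = ½ γ_w h₂² = 0.5×9.81×4.1² = 82.45. Total = 32.17+93.19+82.45 = 207.8 kN/m.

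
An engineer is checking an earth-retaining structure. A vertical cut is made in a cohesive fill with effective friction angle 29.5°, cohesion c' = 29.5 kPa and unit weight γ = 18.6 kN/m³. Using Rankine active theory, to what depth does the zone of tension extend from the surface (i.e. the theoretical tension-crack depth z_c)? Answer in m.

K_a = tan²(45° − 29.5°/2) = 0.3401; √K_a = 0.5832.
The active pressure is zero where K_a γ z = 2c√K_a, so z_c = 2c/(γ√K_a) = 2×29.5/(18.6×0.5832) = 5.439 m.

5.44 m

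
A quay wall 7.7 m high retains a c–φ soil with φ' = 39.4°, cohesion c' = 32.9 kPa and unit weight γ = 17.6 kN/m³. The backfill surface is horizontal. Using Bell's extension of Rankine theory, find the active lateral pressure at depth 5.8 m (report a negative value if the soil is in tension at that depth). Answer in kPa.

-8.29 kPa

K_a = (1 − sin φ)/(1 + sin φ) = 0.2234.
σ_a = K_a γ z − 2c√K_a = 0.2234×17.6×5.8 − 2×32.9×0.4727 = -8.294 kPa.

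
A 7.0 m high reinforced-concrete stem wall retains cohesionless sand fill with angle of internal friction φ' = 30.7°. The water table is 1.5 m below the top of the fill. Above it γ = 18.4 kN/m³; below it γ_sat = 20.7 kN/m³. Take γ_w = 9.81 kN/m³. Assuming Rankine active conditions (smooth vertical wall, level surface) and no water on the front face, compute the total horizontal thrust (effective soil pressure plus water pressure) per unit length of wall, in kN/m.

K_a = tan²(45° − φ/2) = 0.3240.
γ' = 20.7 − 9.81 = 10.89 kN/m³. Depth below WT = 5.5 m.
σ'_h at WT = K_a γ d_w = 8.943 kPa; at base = 8.943 + K_a γ' × 5.5 = 28.35 kPa.
P₁ (0–1.5 m) = ½×8.943×1.5 = 6.707. P₂ (1.5–7.0 m) = ½(8.943+28.35)×5.5 = 102.6.
P_w = ½ γ_w h₂² = 0.5×9.81×5.5² = 148.4. Total = 6.707+102.6+148.4 = 257.6 kN/m.

258 kN/m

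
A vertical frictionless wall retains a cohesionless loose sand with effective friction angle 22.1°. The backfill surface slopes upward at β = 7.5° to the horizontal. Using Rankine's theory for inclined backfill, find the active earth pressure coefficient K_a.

K_a = cos β · (cos β − √(cos²β − cos²φ)) / (cos β + √(cos²β − cos²φ)).
cos β = 0.9914, cos φ = 0.9265, √(cos²β − cos²φ) = 0.3529.
K_a = 0.9914 × (0.9914 − 0.3529)/(0.9914 + 0.3529) = 0.4710.

0.471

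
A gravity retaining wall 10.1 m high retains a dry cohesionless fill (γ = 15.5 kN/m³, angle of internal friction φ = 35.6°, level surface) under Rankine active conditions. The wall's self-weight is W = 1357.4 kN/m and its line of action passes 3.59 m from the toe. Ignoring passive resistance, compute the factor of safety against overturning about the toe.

K_a = tan²(45° − 35.6°/2) = 0.2641.
P_a = ½K_aγH² = 0.5×0.2641×15.5×10.1² = 208.8 kN/m, acting at H/3 = 3.367 m above the base.
Overturning moment M_o = P_a × H/3 = 208.8 × 3.367 = 703.0.
Resisting moment M_r = W × 3.59 = 1357.4 × 3.59 = 4873.
FS_overturning = M_r/M_o = 4873/703.0 = 6.932.

6.93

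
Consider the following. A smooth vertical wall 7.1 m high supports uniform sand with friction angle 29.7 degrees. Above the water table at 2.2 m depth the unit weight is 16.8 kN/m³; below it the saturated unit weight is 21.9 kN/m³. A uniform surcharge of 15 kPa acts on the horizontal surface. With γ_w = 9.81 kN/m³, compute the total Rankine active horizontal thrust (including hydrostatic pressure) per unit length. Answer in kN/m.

K_a = tan²(45° − φ/2) = 0.3374.
γ' = 21.9 − 9.81 = 12.09 kN/m³. h₂ = H − d_w = 4.9 m.
σ'_h: at surface K_a·q = 5.061; at WT K_a(q+γd_w) = 17.53; at base K_a(q+γd_w+γ'h₂) = 37.52 kPa.
P₁ = ½(5.061+17.53)×2.2 = 24.85; P₂ = ½(17.53+37.52)×4.9 = 134.9; P_w = ½γ_w h₂² = 117.8.
Total = 24.85+134.9+117.8 = 277.5 kN/m.

277 kN/m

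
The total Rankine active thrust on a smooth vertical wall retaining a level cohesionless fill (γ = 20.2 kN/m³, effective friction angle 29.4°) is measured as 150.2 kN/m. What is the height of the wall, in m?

K_a = 0.3415. P_a = ½ K_a γ H² ⇒ H = √(2P_a/(K_a γ)).
H = √(2×150.2/(0.3415×20.2)) = 6.599 m.

6.60 m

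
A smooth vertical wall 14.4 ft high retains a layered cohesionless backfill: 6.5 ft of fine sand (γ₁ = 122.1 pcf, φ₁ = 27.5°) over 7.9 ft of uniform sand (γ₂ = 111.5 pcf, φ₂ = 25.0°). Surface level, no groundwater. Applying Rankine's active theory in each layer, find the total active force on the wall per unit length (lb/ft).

K_a1 = tan²(45°−27.5°/2) = 0.3682; K_a2 = tan²(45°−25.0°/2) = 0.4059.
Layer 1: σ at base = K_a1 γ₁ h₁ = 292.2 psf; P₁ = ½×292.2×6.5 = 949.8.
Layer 2: σ_v at top = γ₁h₁ = 793.6; σ_h top = K_a2×793.6 = 322.1; σ_h base = K_a2×(793.6+111.5×7.9) = 679.6.
P₂ = ½(322.1+679.6)×7.9 = 3957. Total P_a = 949.8+3957 = 4907 lb/ft.

4910 lb/ft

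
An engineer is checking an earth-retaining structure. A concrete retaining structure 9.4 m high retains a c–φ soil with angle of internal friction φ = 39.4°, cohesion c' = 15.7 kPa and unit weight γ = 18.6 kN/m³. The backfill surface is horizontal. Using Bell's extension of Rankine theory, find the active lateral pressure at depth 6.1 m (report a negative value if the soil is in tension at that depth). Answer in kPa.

10.5 kPa

K_a = (1 − sin φ)/(1 + sin φ) = 0.2234.
σ_a = K_a γ z − 2c√K_a = 0.2234×18.6×6.1 − 2×15.7×0.4727 = 10.51 kPa.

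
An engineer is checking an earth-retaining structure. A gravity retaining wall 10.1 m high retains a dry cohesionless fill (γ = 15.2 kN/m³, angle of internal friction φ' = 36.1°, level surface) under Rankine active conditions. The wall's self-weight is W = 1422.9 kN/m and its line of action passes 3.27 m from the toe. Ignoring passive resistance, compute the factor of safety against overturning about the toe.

6.90

K_a = tan²(45° − 36.1°/2) = 0.2585.
P_a = ½K_aγH² = 0.5×0.2585×15.2×10.1² = 200.4 kN/m, acting at H/3 = 3.367 m above the base.
Overturning moment M_o = P_a × H/3 = 200.4 × 3.367 = 674.7.
Resisting moment M_r = W × 3.27 = 1422.9 × 3.27 = 4653.
FS_overturning = M_r/M_o = 4653/674.7 = 6.896.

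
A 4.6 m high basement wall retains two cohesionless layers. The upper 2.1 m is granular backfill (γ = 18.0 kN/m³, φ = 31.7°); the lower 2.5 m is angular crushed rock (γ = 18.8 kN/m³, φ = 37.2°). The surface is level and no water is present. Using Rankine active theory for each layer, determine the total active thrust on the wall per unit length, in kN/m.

K_a1 = tan²(45°−31.7°/2) = 0.3111; K_a2 = tan²(45°−37.2°/2) = 0.2464.
Layer 1: σ at base = K_a1 γ₁ h₁ = 11.76 kPa; P₁ = ½×11.76×2.1 = 12.35.
Layer 2: σ_v at top = γ₁h₁ = 37.80; σ_h top = K_a2×37.80 = 9.315; σ_h base = K_a2×(37.80+18.8×2.5) = 20.90.
P₂ = ½(9.315+20.90)×2.5 = 37.76. Total P_a = 12.35+37.76 = 50.11 kN/m.

50.1 kN/m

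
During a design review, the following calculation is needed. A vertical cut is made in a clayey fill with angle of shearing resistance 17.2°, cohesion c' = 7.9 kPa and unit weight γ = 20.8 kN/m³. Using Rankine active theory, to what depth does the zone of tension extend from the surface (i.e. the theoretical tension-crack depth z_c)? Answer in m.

K_a = tan²(45° − 17.2°/2) = 0.5436; √K_a = 0.7373.
The active pressure is zero where K_a γ z = 2c√K_a, so z_c = 2c/(γ√K_a) = 2×7.9/(20.8×0.7373) = 1.030 m.

1.03 m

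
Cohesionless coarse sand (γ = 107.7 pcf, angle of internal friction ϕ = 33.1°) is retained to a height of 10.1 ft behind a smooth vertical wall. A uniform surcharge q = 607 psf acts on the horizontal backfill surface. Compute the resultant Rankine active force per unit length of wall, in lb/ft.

K_a = tan²(45° − φ/2) = 0.2936.
Soil triangle: ½ K_a γ H² = 0.5×0.2936×107.7×10.1² = 1613 lb/ft.
Surcharge rectangle: K_a q H = 0.2936×607×10.1 = 1800 lb/ft.
Total = 1613 + 1800 = 3413 lb/ft.

3410 lb/ft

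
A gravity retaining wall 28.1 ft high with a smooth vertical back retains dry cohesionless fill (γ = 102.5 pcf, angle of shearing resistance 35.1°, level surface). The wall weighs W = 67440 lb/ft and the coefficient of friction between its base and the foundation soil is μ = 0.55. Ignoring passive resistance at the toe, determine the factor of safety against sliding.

K_a = tan²(45° − 35.1°/2) = 0.2698.
P_a = ½K_aγH² = 0.5×0.2698×102.5×28.1² = 10920 lb/ft, acting at H/3 = 9.367 ft above the base.
FS_sliding = μW / P_a = 0.55×67440 / 10920 = 3.397.

3.40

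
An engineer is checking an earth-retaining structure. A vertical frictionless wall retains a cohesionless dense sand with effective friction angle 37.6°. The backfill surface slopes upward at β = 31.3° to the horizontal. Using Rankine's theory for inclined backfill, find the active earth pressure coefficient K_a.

K_a = cos β · (cos β − √(cos²β − cos²φ)) / (cos β + √(cos²β − cos²φ)).
cos β = 0.8545, cos φ = 0.7923, √(cos²β − cos²φ) = 0.3200.
K_a = 0.8545 × (0.8545 − 0.3200)/(0.8545 + 0.3200) = 0.3889.

0.389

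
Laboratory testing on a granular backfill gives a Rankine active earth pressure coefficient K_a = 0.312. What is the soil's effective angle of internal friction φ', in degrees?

31.6°

K_a = tan²(45° − φ/2) ⇒ 45° − φ/2 = arctan(√0.312) = 29.19°.
φ = 2(45° − 29.19°) = 31.63°.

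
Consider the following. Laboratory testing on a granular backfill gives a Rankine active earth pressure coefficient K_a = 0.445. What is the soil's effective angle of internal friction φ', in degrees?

K_a = tan²(45° − φ/2) ⇒ 45° − φ/2 = arctan(√0.445) = 33.71°.
φ = 2(45° − 33.71°) = 22.59°.

22.6°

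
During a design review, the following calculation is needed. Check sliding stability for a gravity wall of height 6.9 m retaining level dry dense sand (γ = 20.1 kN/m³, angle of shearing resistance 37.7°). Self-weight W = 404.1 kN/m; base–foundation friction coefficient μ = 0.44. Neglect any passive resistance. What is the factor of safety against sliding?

K_a = tan²(45° − 37.7°/2) = 0.2411.
P_a = ½K_aγH² = 0.5×0.2411×20.1×6.9² = 115.3 kN/m, acting at H/3 = 2.300 m above the base.
FS_sliding = μW / P_a = 0.44×404.1 / 115.3 = 1.542.

1.54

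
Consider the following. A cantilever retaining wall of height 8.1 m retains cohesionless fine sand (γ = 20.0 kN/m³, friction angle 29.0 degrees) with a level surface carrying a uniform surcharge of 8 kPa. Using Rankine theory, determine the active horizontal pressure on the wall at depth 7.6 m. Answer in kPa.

55.5 kPa

K_a = (1 − sin φ)/(1 + sin φ) = 0.3470.
σ_v = γz + q = 20.0 × 7.6 + 8 = 160.0 kPa.
σ_h = K_a σ_v = 0.3470 × 160.0 = 55.52 kPa.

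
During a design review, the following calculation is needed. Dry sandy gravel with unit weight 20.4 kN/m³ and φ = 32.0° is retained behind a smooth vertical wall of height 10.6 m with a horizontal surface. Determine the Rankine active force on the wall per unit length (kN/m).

K_a = tan²(45° − φ/2) = 0.3073.
P_a = ½ K_a γ H² = 0.5 × 0.3073 × 20.4 × 10.6² = 352.1 kN/m.

352 kN/m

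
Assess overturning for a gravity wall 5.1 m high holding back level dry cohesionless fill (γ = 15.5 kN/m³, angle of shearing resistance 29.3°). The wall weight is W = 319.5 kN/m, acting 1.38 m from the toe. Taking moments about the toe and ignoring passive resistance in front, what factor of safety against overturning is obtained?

K_a = tan²(45° − 29.3°/2) = 0.3428.
P_a = ½K_aγH² = 0.5×0.3428×15.5×5.1² = 69.11 kN/m, acting at H/3 = 1.700 m above the base.
Overturning moment M_o = P_a × H/3 = 69.11 × 1.700 = 117.5.
Resisting moment M_r = W × 1.38 = 319.5 × 1.38 = 440.9.
FS_overturning = M_r/M_o = 440.9/117.5 = 3.753.

3.75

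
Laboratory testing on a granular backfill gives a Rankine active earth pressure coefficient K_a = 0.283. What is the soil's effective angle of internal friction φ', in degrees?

34.0°

K_a = tan²(45° − φ/2) ⇒ 45° − φ/2 = arctan(√0.283) = 28.01°.
φ = 2(45° − 28.01°) = 33.98°.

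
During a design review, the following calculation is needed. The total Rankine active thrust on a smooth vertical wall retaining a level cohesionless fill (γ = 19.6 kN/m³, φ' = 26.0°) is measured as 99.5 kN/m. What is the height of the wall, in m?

5.10 m

K_a = 0.3905. P_a = ½ K_a γ H² ⇒ H = √(2P_a/(K_a γ)).
H = √(2×99.5/(0.3905×19.6)) = 5.099 m.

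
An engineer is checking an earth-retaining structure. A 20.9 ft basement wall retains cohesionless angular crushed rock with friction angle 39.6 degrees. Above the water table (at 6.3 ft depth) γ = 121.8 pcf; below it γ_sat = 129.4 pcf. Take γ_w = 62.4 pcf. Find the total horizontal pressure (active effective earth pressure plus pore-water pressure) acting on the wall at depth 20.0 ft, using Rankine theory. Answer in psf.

1230 psf

K_a = (1 − sin φ)/(1 + sin φ) = 0.2214.
γ' = 129.4 − 62.4 = 67.00 pcf.
Effective vertical stress at 20.0 ft: σ'_v = 121.8×6.3 + 67.00×13.7 = 1685 psf.
σ'_h = K_a σ'_v = 0.2214 × 1685 = 373.2 psf; u = γ_w × 13.7 = 854.9 psf.
Total σ_h = 373.2 + 854.9 = 1228 psf.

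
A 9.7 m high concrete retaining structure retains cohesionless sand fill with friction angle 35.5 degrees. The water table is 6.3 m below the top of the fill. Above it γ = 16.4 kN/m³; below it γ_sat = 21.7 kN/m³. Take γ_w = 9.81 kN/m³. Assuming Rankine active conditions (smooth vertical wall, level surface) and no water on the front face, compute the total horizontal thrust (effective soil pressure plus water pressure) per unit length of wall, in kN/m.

K_a = tan²(45° − φ/2) = 0.2653.
γ' = 21.7 − 9.81 = 11.89 kN/m³. Depth below WT = 3.4 m.
σ'_h at WT = K_a γ d_w = 27.41 kPa; at base = 27.41 + K_a γ' × 3.4 = 38.13 kPa.
P₁ (0–6.3 m) = ½×27.41×6.3 = 86.33. P₂ (6.3–9.7 m) = ½(27.41+38.13)×3.4 = 111.4.
P_w = ½ γ_w h₂² = 0.5×9.81×3.4² = 56.70. Total = 86.33+111.4+56.70 = 254.4 kN/m.

254 kN/m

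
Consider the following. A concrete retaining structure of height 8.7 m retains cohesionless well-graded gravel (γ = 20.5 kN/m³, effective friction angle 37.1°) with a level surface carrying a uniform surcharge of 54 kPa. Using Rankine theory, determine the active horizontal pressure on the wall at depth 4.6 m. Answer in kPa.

K_a = (1 − sin φ)/(1 + sin φ) = 0.2475.
σ_v = γz + q = 20.5 × 4.6 + 54 = 148.3 kPa.
σ_h = K_a σ_v = 0.2475 × 148.3 = 36.70 kPa.

36.7 kPa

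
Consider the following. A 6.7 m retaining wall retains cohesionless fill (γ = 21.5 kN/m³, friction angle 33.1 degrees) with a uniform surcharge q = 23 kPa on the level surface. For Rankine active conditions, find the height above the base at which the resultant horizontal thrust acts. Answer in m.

2.50 m

K_a = 0.2936.
Triangular part P₁ = ½K_aγH² = 141.7 at H/3 = 2.233 m; rectangular part P₂ = K_a q H = 45.24 at H/2 = 3.350 m.
ȳ = (P₁·2.233 + P₂·3.350)/(P₁+P₂) = 2.504 m.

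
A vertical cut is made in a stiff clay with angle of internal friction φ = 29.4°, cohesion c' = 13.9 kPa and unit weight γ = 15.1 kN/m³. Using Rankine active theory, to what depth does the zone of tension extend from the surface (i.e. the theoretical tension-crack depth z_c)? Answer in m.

K_a = tan²(45° − 29.4°/2) = 0.3415; √K_a = 0.5844.
The active pressure is zero where K_a γ z = 2c√K_a, so z_c = 2c/(γ√K_a) = 2×13.9/(15.1×0.5844) = 3.151 m.

3.15 m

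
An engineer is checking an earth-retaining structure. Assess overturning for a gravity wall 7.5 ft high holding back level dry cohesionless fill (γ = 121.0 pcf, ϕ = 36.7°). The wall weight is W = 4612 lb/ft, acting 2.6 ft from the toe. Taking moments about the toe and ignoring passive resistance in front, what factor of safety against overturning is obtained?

K_a = tan²(45° − 36.7°/2) = 0.2519.
P_a = ½K_aγH² = 0.5×0.2519×121.0×7.5² = 857.1 lb/ft, acting at H/3 = 2.500 ft above the base.
Overturning moment M_o = P_a × H/3 = 857.1 × 2.500 = 2143.
Resisting moment M_r = W × 2.6 = 4612 × 2.6 = 11990.
FS_overturning = M_r/M_o = 11990/2143 = 5.596.

5.60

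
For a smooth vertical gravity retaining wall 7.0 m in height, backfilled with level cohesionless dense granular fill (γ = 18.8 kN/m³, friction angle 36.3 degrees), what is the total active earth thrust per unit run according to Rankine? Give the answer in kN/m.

118 kN/m

K_a = tan²(45° − φ/2) = 0.2563.
P_a = ½ K_a γ H² = 0.5 × 0.2563 × 18.8 × 7.0² = 118.0 kN/m.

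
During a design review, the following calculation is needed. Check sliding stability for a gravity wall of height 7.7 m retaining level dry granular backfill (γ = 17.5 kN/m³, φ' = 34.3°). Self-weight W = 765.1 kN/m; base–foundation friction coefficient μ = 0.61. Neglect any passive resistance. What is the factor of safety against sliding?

3.22

K_a = tan²(45° − 34.3°/2) = 0.2792.
P_a = ½K_aγH² = 0.5×0.2792×17.5×7.7² = 144.8 kN/m, acting at H/3 = 2.567 m above the base.
FS_sliding = μW / P_a = 0.61×765.1 / 144.8 = 3.223.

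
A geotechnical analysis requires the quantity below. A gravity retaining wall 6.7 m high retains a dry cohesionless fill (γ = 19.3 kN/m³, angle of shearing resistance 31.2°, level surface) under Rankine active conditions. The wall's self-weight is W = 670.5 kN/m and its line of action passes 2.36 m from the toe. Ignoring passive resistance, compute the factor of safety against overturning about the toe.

K_a = tan²(45° − 31.2°/2) = 0.3175.
P_a = ½K_aγH² = 0.5×0.3175×19.3×6.7² = 137.5 kN/m, acting at H/3 = 2.233 m above the base.
Overturning moment M_o = P_a × H/3 = 137.5 × 2.233 = 307.2.
Resisting moment M_r = W × 2.36 = 670.5 × 2.36 = 1582.
FS_overturning = M_r/M_o = 1582/307.2 = 5.152.

5.15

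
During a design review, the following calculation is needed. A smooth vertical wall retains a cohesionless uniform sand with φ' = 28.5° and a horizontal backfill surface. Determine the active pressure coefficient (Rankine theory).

0.354

K_a = (1 − sin φ)/(1 + sin φ) = (1 − sin 28.5°)/(1 + sin 28.5°) = 0.3540.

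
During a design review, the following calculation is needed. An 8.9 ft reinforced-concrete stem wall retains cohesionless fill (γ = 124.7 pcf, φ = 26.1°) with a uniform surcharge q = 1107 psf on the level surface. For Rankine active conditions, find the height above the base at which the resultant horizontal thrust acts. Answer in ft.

3.95 ft

K_a = 0.3889.
Triangular part P₁ = ½K_aγH² = 1921 at H/3 = 2.967 ft; rectangular part P₂ = K_a q H = 3832 at H/2 = 4.450 ft.
ȳ = (P₁·2.967 + P₂·4.450)/(P₁+P₂) = 3.955 ft.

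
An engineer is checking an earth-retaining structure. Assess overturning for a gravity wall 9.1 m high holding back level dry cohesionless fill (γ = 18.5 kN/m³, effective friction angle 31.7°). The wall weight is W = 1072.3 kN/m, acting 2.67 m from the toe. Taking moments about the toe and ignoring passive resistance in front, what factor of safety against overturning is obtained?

3.96

K_a = tan²(45° − 31.7°/2) = 0.3111.
P_a = ½K_aγH² = 0.5×0.3111×18.5×9.1² = 238.3 kN/m, acting at H/3 = 3.033 m above the base.
Overturning moment M_o = P_a × H/3 = 238.3 × 3.033 = 722.8.
Resisting moment M_r = W × 2.67 = 1072.3 × 2.67 = 2863.
FS_overturning = M_r/M_o = 2863/722.8 = 3.961.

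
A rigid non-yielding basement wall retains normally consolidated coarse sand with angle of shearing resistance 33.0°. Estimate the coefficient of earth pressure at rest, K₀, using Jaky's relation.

0.455

K₀ = 1 − sin φ' = 1 − sin 33.0° = 0.4554.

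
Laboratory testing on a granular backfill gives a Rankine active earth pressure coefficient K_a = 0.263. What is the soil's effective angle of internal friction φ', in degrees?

35.7°

K_a = tan²(45° − φ/2) ⇒ 45° − φ/2 = arctan(√0.263) = 27.15°.
φ = 2(45° − 27.15°) = 35.70°.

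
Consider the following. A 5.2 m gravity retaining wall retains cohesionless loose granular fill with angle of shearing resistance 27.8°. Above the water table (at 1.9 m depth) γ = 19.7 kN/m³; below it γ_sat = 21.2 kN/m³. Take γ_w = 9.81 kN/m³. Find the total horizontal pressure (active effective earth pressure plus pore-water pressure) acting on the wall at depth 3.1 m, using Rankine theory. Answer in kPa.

K_a = (1 − sin φ)/(1 + sin φ) = 0.3639.
γ' = 21.2 − 9.81 = 11.39 kN/m³.
Effective vertical stress at 3.1 m: σ'_v = 19.7×1.9 + 11.39×1.20 = 51.10 kPa.
σ'_h = K_a σ'_v = 0.3639 × 51.10 = 18.59 kPa; u = γ_w × 1.20 = 11.77 kPa.
Total σ_h = 18.59 + 11.77 = 30.37 kPa.

30.4 kPa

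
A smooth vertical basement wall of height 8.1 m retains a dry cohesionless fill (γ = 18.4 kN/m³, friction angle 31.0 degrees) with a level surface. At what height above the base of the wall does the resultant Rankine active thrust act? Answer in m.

K_a = 0.3201.
The pressure distribution is triangular, so the resultant acts at H/3 above the base = 8.1/3 = 2.700 m.

2.70 m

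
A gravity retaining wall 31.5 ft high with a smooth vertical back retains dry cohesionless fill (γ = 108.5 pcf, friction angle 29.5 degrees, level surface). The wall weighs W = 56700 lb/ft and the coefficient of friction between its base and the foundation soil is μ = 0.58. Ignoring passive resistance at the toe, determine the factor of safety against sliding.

K_a = tan²(45° − 29.5°/2) = 0.3401.
P_a = ½K_aγH² = 0.5×0.3401×108.5×31.5² = 18310 lb/ft, acting at H/3 = 10.50 ft above the base.
FS_sliding = μW / P_a = 0.58×56700 / 18310 = 1.796.

1.80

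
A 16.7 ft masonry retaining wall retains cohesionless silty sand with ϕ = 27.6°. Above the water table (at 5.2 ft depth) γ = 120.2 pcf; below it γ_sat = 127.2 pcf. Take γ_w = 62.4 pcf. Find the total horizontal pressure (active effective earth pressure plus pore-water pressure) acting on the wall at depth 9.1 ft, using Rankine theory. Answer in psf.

K_a = (1 − sin φ)/(1 + sin φ) = 0.3668.
γ' = 127.2 − 62.4 = 64.80 pcf.
Effective vertical stress at 9.1 ft: σ'_v = 120.2×5.2 + 64.80×3.90 = 877.8 psf.
σ'_h = K_a σ'_v = 0.3668 × 877.8 = 321.9 psf; u = γ_w × 3.90 = 243.4 psf.
Total σ_h = 321.9 + 243.4 = 565.3 psf.

565 psf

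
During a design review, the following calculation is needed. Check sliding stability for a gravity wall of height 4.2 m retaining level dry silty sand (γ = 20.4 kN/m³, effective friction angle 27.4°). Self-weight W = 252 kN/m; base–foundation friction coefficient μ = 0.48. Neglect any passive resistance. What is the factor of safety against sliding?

K_a = tan²(45° − 27.4°/2) = 0.3697.
P_a = ½K_aγH² = 0.5×0.3697×20.4×4.2² = 66.51 kN/m, acting at H/3 = 1.400 m above the base.
FS_sliding = μW / P_a = 0.48×252 / 66.51 = 1.819.

1.82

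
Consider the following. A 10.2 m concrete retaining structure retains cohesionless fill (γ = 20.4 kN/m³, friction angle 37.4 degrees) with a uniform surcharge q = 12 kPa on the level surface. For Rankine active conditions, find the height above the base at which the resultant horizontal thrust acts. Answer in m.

3.58 m

K_a = 0.2443.
Triangular part P₁ = ½K_aγH² = 259.2 at H/3 = 3.400 m; rectangular part P₂ = K_a q H = 29.90 at H/2 = 5.100 m.
ȳ = (P₁·3.400 + P₂·5.100)/(P₁+P₂) = 3.576 m.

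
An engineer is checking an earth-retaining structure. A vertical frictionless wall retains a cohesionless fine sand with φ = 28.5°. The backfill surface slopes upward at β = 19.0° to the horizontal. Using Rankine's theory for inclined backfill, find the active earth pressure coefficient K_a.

0.436

K_a = cos β · (cos β − √(cos²β − cos²φ)) / (cos β + √(cos²β − cos²φ)).
cos β = 0.9455, cos φ = 0.8788, √(cos²β − cos²φ) = 0.3488.
K_a = 0.9455 × (0.9455 − 0.3488)/(0.9455 + 0.3488) = 0.4359.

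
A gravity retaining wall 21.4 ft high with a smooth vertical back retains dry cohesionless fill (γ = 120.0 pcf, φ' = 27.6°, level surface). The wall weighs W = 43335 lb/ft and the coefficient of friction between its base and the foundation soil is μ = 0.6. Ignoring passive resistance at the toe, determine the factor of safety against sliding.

2.58

K_a = tan²(45° − 27.6°/2) = 0.3668.
P_a = ½K_aγH² = 0.5×0.3668×120.0×21.4² = 10080 lb/ft, acting at H/3 = 7.133 ft above the base.
FS_sliding = μW / P_a = 0.6×43335 / 10080 = 2.580.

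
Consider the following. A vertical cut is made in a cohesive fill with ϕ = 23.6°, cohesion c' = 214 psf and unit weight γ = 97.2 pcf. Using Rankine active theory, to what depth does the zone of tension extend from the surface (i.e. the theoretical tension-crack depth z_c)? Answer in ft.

K_a = tan²(45° − 23.6°/2) = 0.4282; √K_a = 0.6544.
The active pressure is zero where K_a γ z = 2c√K_a, so z_c = 2c/(γ√K_a) = 2×214/(97.2×0.6544) = 6.729 ft.

6.73 ft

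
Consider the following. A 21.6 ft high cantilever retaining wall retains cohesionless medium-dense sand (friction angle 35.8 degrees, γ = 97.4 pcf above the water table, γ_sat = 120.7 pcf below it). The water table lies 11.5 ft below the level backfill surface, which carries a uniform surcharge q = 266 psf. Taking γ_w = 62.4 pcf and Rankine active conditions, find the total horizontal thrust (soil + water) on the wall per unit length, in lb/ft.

K_a = tan²(45° − φ/2) = 0.2619.
γ' = 120.7 − 62.4 = 58.30 pcf. h₂ = H − d_w = 10.1 ft.
σ'_h: at surface K_a·q = 69.66; at WT K_a(q+γd_w) = 363.0; at base K_a(q+γd_w+γ'h₂) = 517.2 psf.
P₁ = ½(69.66+363.0)×11.5 = 2488; P₂ = ½(363.0+517.2)×10.1 = 4445; P_w = ½γ_w h₂² = 3183.
Total = 2488+4445+3183 = 10110 lb/ft.

10100 lb/ft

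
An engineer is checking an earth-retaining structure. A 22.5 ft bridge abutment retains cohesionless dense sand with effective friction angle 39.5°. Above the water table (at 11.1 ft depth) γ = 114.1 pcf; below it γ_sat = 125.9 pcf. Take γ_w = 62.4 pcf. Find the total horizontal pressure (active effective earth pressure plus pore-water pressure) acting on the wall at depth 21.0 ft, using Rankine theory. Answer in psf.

K_a = (1 − sin φ)/(1 + sin φ) = 0.2224.
γ' = 125.9 − 62.4 = 63.50 pcf.
Effective vertical stress at 21.0 ft: σ'_v = 114.1×11.1 + 63.50×9.90 = 1895 psf.
σ'_h = K_a σ'_v = 0.2224 × 1895 = 421.6 psf; u = γ_w × 9.90 = 617.8 psf.
Total σ_h = 421.6 + 617.8 = 1039 psf.

1040 psf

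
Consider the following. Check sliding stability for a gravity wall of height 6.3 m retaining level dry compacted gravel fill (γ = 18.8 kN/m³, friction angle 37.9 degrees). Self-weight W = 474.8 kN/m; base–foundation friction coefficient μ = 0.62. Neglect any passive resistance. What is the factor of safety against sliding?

3.30

K_a = tan²(45° − 37.9°/2) = 0.2389.
P_a = ½K_aγH² = 0.5×0.2389×18.8×6.3² = 89.14 kN/m, acting at H/3 = 2.100 m above the base.
FS_sliding = μW / P_a = 0.62×474.8 / 89.14 = 3.302.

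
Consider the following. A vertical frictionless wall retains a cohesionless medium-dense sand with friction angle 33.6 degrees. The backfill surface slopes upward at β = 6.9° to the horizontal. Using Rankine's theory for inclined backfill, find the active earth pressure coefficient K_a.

0.293

K_a = cos β · (cos β − √(cos²β − cos²φ)) / (cos β + √(cos²β − cos²φ)).
cos β = 0.9928, cos φ = 0.8329, √(cos²β − cos²φ) = 0.5402.
K_a = 0.9928 × (0.9928 − 0.5402)/(0.9928 + 0.5402) = 0.2931.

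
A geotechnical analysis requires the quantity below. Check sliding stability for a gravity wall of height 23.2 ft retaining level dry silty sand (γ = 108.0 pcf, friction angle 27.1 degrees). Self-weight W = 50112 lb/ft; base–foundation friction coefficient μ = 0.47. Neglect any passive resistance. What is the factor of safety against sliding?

2.17

K_a = tan²(45° − 27.1°/2) = 0.3741.
P_a = ½K_aγH² = 0.5×0.3741×108.0×23.2² = 10870 lb/ft, acting at H/3 = 7.733 ft above the base.
FS_sliding = μW / P_a = 0.47×50112 / 10870 = 2.166.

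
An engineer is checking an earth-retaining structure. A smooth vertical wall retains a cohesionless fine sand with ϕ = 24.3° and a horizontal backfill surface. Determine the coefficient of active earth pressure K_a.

0.417

K_a = tan²(45° − φ/2) = tan²(32.85°) = 0.4169.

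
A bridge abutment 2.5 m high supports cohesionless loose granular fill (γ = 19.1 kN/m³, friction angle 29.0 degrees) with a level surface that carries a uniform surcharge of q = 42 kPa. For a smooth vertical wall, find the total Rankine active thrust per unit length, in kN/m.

K_a = tan²(45° − φ/2) = 0.3470.
Soil triangle: ½ K_a γ H² = 0.5×0.3470×19.1×2.5² = 20.71 kN/m.
Surcharge rectangle: K_a q H = 0.3470×42×2.5 = 36.43 kN/m.
Total = 20.71 + 36.43 = 57.14 kN/m.

57.1 kN/m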